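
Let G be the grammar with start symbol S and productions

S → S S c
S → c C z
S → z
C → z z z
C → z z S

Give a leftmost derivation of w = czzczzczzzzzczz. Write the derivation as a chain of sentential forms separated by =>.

S => cCz => czzSz => czzcCzz => czzczzSzz => czzczzSSczz => czzczzcCzSczz => czzczzczzSzSczz => czzczzczzzzSczz => czzczzczzzzzczz

S => cCz   [S → c C z]
cCz => czzSz   [C → z z S]
czzSz => czzcCzz   [S → c C z]
czzcCzz => czzczzSzz   [C → z z S]
czzczzSzz => czzczzSSczz   [S → S S c]
czzczzSSczz => czzczzcCzSczz   [S → c C z]
czzczzcCzSczz => czzczzczzSzSczz   [C → z z S]
czzczzczzSzSczz => czzczzczzzzSczz   [S → z]
czzczzczzzzSczz => czzczzczzzzzczz   [S → z]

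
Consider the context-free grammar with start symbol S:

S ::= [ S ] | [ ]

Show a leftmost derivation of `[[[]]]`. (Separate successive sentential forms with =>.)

S => [S] => [[S]] => [[[]]]

S => [S]   [S ::= [ S ]]
[S] => [[S]]   [S ::= [ S ]]
[[S]] => [[[]]]   [S ::= [ ]]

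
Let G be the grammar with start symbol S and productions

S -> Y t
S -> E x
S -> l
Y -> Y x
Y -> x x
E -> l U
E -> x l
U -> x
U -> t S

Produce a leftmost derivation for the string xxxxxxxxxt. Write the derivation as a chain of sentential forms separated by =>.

S => Yt => Yxt => Yxxt => Yxxxt => Yxxxxt => Yxxxxxt => Yxxxxxxt => Yxxxxxxxt => xxxxxxxxxt

S => Yt   [S -> Y t]
Yt => Yxt   [Y -> Y x]
Yxt => Yxxt   [Y -> Y x]
Yxxt => Yxxxt   [Y -> Y x]
Yxxxt => Yxxxxt   [Y -> Y x]
Yxxxxt => Yxxxxxt   [Y -> Y x]
Yxxxxxt => Yxxxxxxt   [Y -> Y x]
Yxxxxxxt => Yxxxxxxxt   [Y -> Y x]
Yxxxxxxxt => xxxxxxxxxt   [Y -> x x]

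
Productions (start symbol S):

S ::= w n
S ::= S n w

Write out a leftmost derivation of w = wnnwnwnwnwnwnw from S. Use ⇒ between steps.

S⇒Snw⇒Snwnw⇒Snwnwnw⇒Snwnwnwnw⇒Snwnwnwnwnw⇒Snwnwnwnwnwnw⇒wnnwnwnwnwnwnw

S ⇒ Snw   [S ::= S n w]
Snw ⇒ Snwnw   [S ::= S n w]
Snwnw ⇒ Snwnwnw   [S ::= S n w]
Snwnwnw ⇒ Snwnwnwnw   [S ::= S n w]
Snwnwnwnw ⇒ Snwnwnwnwnw   [S ::= S n w]
Snwnwnwnwnw ⇒ Snwnwnwnwnwnw   [S ::= S n w]
Snwnwnwnwnwnw ⇒ wnnwnwnwnwnwnw   [S ::= w n]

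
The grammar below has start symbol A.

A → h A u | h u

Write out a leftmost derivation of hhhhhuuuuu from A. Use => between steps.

A => hAu => hhAuu => hhhAuuu => hhhhAuuuu => hhhhhuuuuu

A => hAu   [A → h A u]
hAu => hhAuu   [A → h A u]
hhAuu => hhhAuuu   [A → h A u]
hhhAuuu => hhhhAuuuu   [A → h A u]
hhhhAuuuu => hhhhhuuuuu   [A → h u]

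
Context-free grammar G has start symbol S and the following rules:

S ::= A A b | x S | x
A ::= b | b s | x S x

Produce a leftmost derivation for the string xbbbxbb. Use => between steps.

S=>AAb=>xSxAb=>xAAbxAb=>xbAbxAb=>xbbbxAb=>xbbbxbb

S => AAb   [S ::= A A b]
AAb => xSxAb   [A ::= x S x]
xSxAb => xAAbxAb   [S ::= A A b]
xAAbxAb => xbAbxAb   [A ::= b]
xbAbxAb => xbbbxAb   [A ::= b]
xbbbxAb => xbbbxbb   [A ::= b]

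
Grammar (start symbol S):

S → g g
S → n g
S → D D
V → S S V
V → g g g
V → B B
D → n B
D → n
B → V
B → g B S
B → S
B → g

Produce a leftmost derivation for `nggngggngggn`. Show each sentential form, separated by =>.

S=>DD=>nBD=>nVD=>nSSVD=>nggSVD=>nggDDVD=>nggnBDVD=>nggnVDVD=>nggngggDVD=>nggngggnVD=>nggngggngggD=>nggngggngggn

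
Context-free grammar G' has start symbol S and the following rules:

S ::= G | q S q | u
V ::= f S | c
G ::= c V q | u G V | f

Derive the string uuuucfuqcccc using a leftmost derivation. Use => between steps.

S => G   [S ::= G]
G => uGV   [G ::= u G V]
uGV => uuGVV   [G ::= u G V]
uuGVV => uuuGVVV   [G ::= u G V]
uuuGVVV => uuuuGVVVV   [G ::= u G V]
uuuuGVVVV => uuuucVqVVVV   [G ::= c V q]
uuuucVqVVVV => uuuucfSqVVVV   [V ::= f S]
uuuucfSqVVVV => uuuucfuqVVVV   [S ::= u]
uuuucfuqVVVV => uuuucfuqcVVV   [V ::= c]
uuuucfuqcVVV => uuuucfuqccVV   [V ::= c]
uuuucfuqccVV => uuuucfuqcccV   [V ::= c]
uuuucfuqcccV => uuuucfuqcccc   [V ::= c]

S => G => uGV => uuGVV => uuuGVVV => uuuuGVVVV => uuuucVqVVVV => uuuucfSqVVVV => uuuucfuqVVVV => uuuucfuqcVVV => uuuucfuqccVV => uuuucfuqcccV => uuuucfuqcccc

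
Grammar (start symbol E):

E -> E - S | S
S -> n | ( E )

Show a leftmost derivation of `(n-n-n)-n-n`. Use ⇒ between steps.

E⇒E-S⇒E-S-S⇒S-S-S⇒(E)-S-S⇒(E-S)-S-S⇒(E-S-S)-S-S⇒(S-S-S)-S-S⇒(n-S-S)-S-S⇒(n-n-S)-S-S⇒(n-n-n)-S-S⇒(n-n-n)-n-S⇒(n-n-n)-n-n

E ⇒ E-S   [E -> E - S]
E-S ⇒ E-S-S   [E -> E - S]
E-S-S ⇒ S-S-S   [E -> S]
S-S-S ⇒ (E)-S-S   [S -> ( E )]
(E)-S-S ⇒ (E-S)-S-S   [E -> E - S]
(E-S)-S-S ⇒ (E-S-S)-S-S   [E -> E - S]
(E-S-S)-S-S ⇒ (S-S-S)-S-S   [E -> S]
(S-S-S)-S-S ⇒ (n-S-S)-S-S   [S -> n]
(n-S-S)-S-S ⇒ (n-n-S)-S-S   [S -> n]
(n-n-S)-S-S ⇒ (n-n-n)-S-S   [S -> n]
(n-n-n)-S-S ⇒ (n-n-n)-n-S   [S -> n]
(n-n-n)-n-S ⇒ (n-n-n)-n-n   [S -> n]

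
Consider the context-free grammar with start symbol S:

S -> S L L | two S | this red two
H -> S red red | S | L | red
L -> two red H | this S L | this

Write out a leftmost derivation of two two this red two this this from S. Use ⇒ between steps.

S ⇒ S L L   [S -> S L L]
S L L ⇒ two S L L   [S -> two S]
two S L L ⇒ two two S L L   [S -> two S]
two two S L L ⇒ two two this red two L L   [S -> this red two]
two two this red two L L ⇒ two two this red two this L   [L -> this]
two two this red two this L ⇒ two two this red two this this   [L -> this]

S ⇒ S L L ⇒ two S L L ⇒ two two S L L ⇒ two two this red two L L ⇒ two two this red two this L ⇒ two two this red two this this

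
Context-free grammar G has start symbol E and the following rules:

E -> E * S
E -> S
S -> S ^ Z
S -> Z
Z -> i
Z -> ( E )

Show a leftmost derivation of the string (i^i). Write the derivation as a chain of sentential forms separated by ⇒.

E ⇒ S ⇒ Z ⇒ (E) ⇒ (S) ⇒ (S^Z) ⇒ (Z^Z) ⇒ (i^Z) ⇒ (i^i)

E ⇒ S   [E -> S]
S ⇒ Z   [S -> Z]
Z ⇒ (E)   [Z -> ( E )]
(E) ⇒ (S)   [E -> S]
(S) ⇒ (S^Z)   [S -> S ^ Z]
(S^Z) ⇒ (Z^Z)   [S -> Z]
(Z^Z) ⇒ (i^Z)   [Z -> i]
(i^Z) ⇒ (i^i)   [Z -> i]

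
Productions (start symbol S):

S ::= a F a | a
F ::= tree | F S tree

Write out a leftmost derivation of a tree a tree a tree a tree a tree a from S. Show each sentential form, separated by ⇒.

S ⇒ a F a ⇒ a F S tree a ⇒ a F S tree S tree a ⇒ a F S tree S tree S tree a ⇒ a F S tree S tree S tree S tree a ⇒ a tree S tree S tree S tree S tree a ⇒ a tree a tree S tree S tree S tree a ⇒ a tree a tree a tree S tree S tree a ⇒ a tree a tree a tree a tree S tree a ⇒ a tree a tree a tree a tree a tree a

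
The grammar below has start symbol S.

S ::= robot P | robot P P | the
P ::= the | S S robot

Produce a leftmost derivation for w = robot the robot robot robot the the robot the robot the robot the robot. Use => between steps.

S => robot P => robot S S robot => robot the S robot => robot the robot P P robot => robot the robot S S robot P robot => robot the robot robot P S robot P robot => robot the robot robot S S robot S robot P robot => robot the robot robot robot P S robot S robot P robot => robot the robot robot robot S S robot S robot S robot P robot => robot the robot robot robot the S robot S robot S robot P robot => robot the robot robot robot the the robot S robot S robot P robot => robot the robot robot robot the the robot the robot S robot P robot => robot the robot robot robot the the robot the robot the robot P robot => robot the robot robot robot the the robot the robot the robot the robot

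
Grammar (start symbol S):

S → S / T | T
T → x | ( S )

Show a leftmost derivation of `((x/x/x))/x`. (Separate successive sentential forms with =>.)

S => S/T   [S → S / T]
S/T => T/T   [S → T]
T/T => (S)/T   [T → ( S )]
(S)/T => (T)/T   [S → T]
(T)/T => ((S))/T   [T → ( S )]
((S))/T => ((S/T))/T   [S → S / T]
((S/T))/T => ((S/T/T))/T   [S → S / T]
((S/T/T))/T => ((T/T/T))/T   [S → T]
((T/T/T))/T => ((x/T/T))/T   [T → x]
((x/T/T))/T => ((x/x/T))/T   [T → x]
((x/x/T))/T => ((x/x/x))/T   [T → x]
((x/x/x))/T => ((x/x/x))/x   [T → x]

S => S/T => T/T => (S)/T => (T)/T => ((S))/T => ((S/T))/T => ((S/T/T))/T => ((T/T/T))/T => ((x/T/T))/T => ((x/x/T))/T => ((x/x/x))/T => ((x/x/x))/x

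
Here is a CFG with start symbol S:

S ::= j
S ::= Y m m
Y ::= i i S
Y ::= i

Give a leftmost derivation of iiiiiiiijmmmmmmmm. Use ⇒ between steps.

S ⇒ Ymm   [S ::= Y m m]
Ymm ⇒ iiSmm   [Y ::= i i S]
iiSmm ⇒ iiYmmmm   [S ::= Y m m]
iiYmmmm ⇒ iiiiSmmmm   [Y ::= i i S]
iiiiSmmmm ⇒ iiiiYmmmmmm   [S ::= Y m m]
iiiiYmmmmmm ⇒ iiiiiiSmmmmmm   [Y ::= i i S]
iiiiiiSmmmmmm ⇒ iiiiiiYmmmmmmmm   [S ::= Y m m]
iiiiiiYmmmmmmmm ⇒ iiiiiiiiSmmmmmmmm   [Y ::= i i S]
iiiiiiiiSmmmmmmmm ⇒ iiiiiiiijmmmmmmmm   [S ::= j]

S⇒Ymm⇒iiSmm⇒iiYmmmm⇒iiiiSmmmm⇒iiiiYmmmmmm⇒iiiiiiSmmmmmm⇒iiiiiiYmmmmmmmm⇒iiiiiiiiSmmmmmmmm⇒iiiiiiiijmmmmmmmm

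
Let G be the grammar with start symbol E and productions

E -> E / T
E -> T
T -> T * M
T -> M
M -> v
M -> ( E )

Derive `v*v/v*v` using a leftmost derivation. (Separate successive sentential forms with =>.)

E=>E/T=>T/T=>T*M/T=>M*M/T=>v*M/T=>v*v/T=>v*v/T*M=>v*v/M*M=>v*v/v*M=>v*v/v*v

E => E/T   [E -> E / T]
E/T => T/T   [E -> T]
T/T => T*M/T   [T -> T * M]
T*M/T => M*M/T   [T -> M]
M*M/T => v*M/T   [M -> v]
v*M/T => v*v/T   [M -> v]
v*v/T => v*v/T*M   [T -> T * M]
v*v/T*M => v*v/M*M   [T -> M]
v*v/M*M => v*v/v*M   [M -> v]
v*v/v*M => v*v/v*v   [M -> v]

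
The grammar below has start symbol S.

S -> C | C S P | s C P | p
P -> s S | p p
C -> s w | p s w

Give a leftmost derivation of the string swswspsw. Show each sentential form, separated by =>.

S => CSP => swSP => swCP => swswP => swswsS => swswsC => swswspsw

S => CSP   [S -> C S P]
CSP => swSP   [C -> s w]
swSP => swCP   [S -> C]
swCP => swswP   [C -> s w]
swswP => swswsS   [P -> s S]
swswsS => swswsC   [S -> C]
swswsC => swswspsw   [C -> p s w]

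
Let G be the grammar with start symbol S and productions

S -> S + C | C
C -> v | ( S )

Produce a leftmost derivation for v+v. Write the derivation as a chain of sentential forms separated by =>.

S => S+C   [S -> S + C]
S+C => C+C   [S -> C]
C+C => v+C   [C -> v]
v+C => v+v   [C -> v]

S => S+C => C+C => v+C => v+v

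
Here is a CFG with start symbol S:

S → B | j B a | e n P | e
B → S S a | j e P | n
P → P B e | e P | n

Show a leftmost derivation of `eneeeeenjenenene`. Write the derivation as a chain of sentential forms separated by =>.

S => enP => enPBe => enePBe => enePBeBe => eneePBeBe => eneeePBeBe => eneeePBeBeBe => eneeeePBeBeBe => eneeeeePBeBeBe => eneeeeenBeBeBe => eneeeeenjePeBeBe => eneeeeenjeneBeBe => eneeeeenjeneneBe => eneeeeenjenenene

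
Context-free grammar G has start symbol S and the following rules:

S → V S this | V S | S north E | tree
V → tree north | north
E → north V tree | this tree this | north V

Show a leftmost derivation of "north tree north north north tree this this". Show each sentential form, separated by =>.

S => V S => north S => north V S this => north tree north S this => north tree north V S this this => north tree north north S this this => north tree north north V S this this => north tree north north north S this this => north tree north north north tree this this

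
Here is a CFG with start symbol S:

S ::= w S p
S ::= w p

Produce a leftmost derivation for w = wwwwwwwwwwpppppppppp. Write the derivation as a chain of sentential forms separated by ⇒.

S⇒wSp⇒wwSpp⇒wwwSppp⇒wwwwSpppp⇒wwwwwSppppp⇒wwwwwwSpppppp⇒wwwwwwwSppppppp⇒wwwwwwwwSpppppppp⇒wwwwwwwwwSppppppppp⇒wwwwwwwwwwpppppppppp

S ⇒ wSp   [S ::= w S p]
wSp ⇒ wwSpp   [S ::= w S p]
wwSpp ⇒ wwwSppp   [S ::= w S p]
wwwSppp ⇒ wwwwSpppp   [S ::= w S p]
wwwwSpppp ⇒ wwwwwSppppp   [S ::= w S p]
wwwwwSppppp ⇒ wwwwwwSpppppp   [S ::= w S p]
wwwwwwSpppppp ⇒ wwwwwwwSppppppp   [S ::= w S p]
wwwwwwwSppppppp ⇒ wwwwwwwwSpppppppp   [S ::= w S p]
wwwwwwwwSpppppppp ⇒ wwwwwwwwwSppppppppp   [S ::= w S p]
wwwwwwwwwSppppppppp ⇒ wwwwwwwwwwpppppppppp   [S ::= w p]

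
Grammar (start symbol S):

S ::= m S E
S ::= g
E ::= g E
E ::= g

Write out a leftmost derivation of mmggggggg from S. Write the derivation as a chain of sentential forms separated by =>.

S => mSE => mmSEE => mmgEE => mmggEE => mmgggEE => mmggggEE => mmgggggE => mmggggggE => mmggggggg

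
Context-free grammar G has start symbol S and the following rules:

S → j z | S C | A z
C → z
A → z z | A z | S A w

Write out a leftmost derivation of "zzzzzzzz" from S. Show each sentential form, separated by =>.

S => SC => SCC => SCCC => AzCCC => AzzCCC => AzzzCCC => zzzzzCCC => zzzzzzCC => zzzzzzzC => zzzzzzzz

S => SC   [S → S C]
SC => SCC   [S → S C]
SCC => SCCC   [S → S C]
SCCC => AzCCC   [S → A z]
AzCCC => AzzCCC   [A → A z]
AzzCCC => AzzzCCC   [A → A z]
AzzzCCC => zzzzzCCC   [A → z z]
zzzzzCCC => zzzzzzCC   [C → z]
zzzzzzCC => zzzzzzzC   [C → z]
zzzzzzzC => zzzzzzzz   [C → z]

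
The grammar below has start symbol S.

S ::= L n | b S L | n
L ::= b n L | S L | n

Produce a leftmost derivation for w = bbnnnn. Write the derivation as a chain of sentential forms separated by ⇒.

S ⇒ bSL   [S ::= b S L]
bSL ⇒ bbSLL   [S ::= b S L]
bbSLL ⇒ bbLnLL   [S ::= L n]
bbLnLL ⇒ bbnnLL   [L ::= n]
bbnnLL ⇒ bbnnnL   [L ::= n]
bbnnnL ⇒ bbnnnn   [L ::= n]

S⇒bSL⇒bbSLL⇒bbLnLL⇒bbnnLL⇒bbnnnL⇒bbnnnn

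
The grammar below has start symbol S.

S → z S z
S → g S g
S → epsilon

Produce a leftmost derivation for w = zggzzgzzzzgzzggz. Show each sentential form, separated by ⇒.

S ⇒ zSz   [S → z S z]
zSz ⇒ zgSgz   [S → g S g]
zgSgz ⇒ zggSggz   [S → g S g]
zggSggz ⇒ zggzSzggz   [S → z S z]
zggzSzggz ⇒ zggzzSzzggz   [S → z S z]
zggzzSzzggz ⇒ zggzzgSgzzggz   [S → g S g]
zggzzgSgzzggz ⇒ zggzzgzSzgzzggz   [S → z S z]
zggzzgzSzgzzggz ⇒ zggzzgzzSzzgzzggz   [S → z S z]
zggzzgzzSzzgzzggz ⇒ zggzzgzzzzgzzggz   [S → epsilon]

S ⇒ zSz ⇒ zgSgz ⇒ zggSggz ⇒ zggzSzggz ⇒ zggzzSzzggz ⇒ zggzzgSgzzggz ⇒ zggzzgzSzgzzggz ⇒ zggzzgzzSzzgzzggz ⇒ zggzzgzzzzgzzggz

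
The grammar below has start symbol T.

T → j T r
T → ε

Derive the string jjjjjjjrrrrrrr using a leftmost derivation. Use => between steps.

T => jTr => jjTrr => jjjTrrr => jjjjTrrrr => jjjjjTrrrrr => jjjjjjTrrrrrr => jjjjjjjTrrrrrrr => jjjjjjjrrrrrrr

T => jTr   [T → j T r]
jTr => jjTrr   [T → j T r]
jjTrr => jjjTrrr   [T → j T r]
jjjTrrr => jjjjTrrrr   [T → j T r]
jjjjTrrrr => jjjjjTrrrrr   [T → j T r]
jjjjjTrrrrr => jjjjjjTrrrrrr   [T → j T r]
jjjjjjTrrrrrr => jjjjjjjTrrrrrrr   [T → j T r]
jjjjjjjTrrrrrrr => jjjjjjjrrrrrrr   [T → ε]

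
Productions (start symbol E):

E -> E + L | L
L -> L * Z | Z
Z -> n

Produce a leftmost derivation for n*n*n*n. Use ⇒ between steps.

E ⇒ L ⇒ L*Z ⇒ L*Z*Z ⇒ L*Z*Z*Z ⇒ Z*Z*Z*Z ⇒ n*Z*Z*Z ⇒ n*n*Z*Z ⇒ n*n*n*Z ⇒ n*n*n*n

E ⇒ L   [E -> L]
L ⇒ L*Z   [L -> L * Z]
L*Z ⇒ L*Z*Z   [L -> L * Z]
L*Z*Z ⇒ L*Z*Z*Z   [L -> L * Z]
L*Z*Z*Z ⇒ Z*Z*Z*Z   [L -> Z]
Z*Z*Z*Z ⇒ n*Z*Z*Z   [Z -> n]
n*Z*Z*Z ⇒ n*n*Z*Z   [Z -> n]
n*n*Z*Z ⇒ n*n*n*Z   [Z -> n]
n*n*n*Z ⇒ n*n*n*n   [Z -> n]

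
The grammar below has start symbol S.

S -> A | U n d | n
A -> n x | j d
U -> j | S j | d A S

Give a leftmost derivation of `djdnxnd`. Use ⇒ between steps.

S ⇒ Und ⇒ dASnd ⇒ djdSnd ⇒ djdAnd ⇒ djdnxnd

S ⇒ Und   [S -> U n d]
Und ⇒ dASnd   [U -> d A S]
dASnd ⇒ djdSnd   [A -> j d]
djdSnd ⇒ djdAnd   [S -> A]
djdAnd ⇒ djdnxnd   [A -> n x]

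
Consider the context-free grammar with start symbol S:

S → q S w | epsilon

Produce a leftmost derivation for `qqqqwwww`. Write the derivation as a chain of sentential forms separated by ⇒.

S ⇒ qSw ⇒ qqSww ⇒ qqqSwww ⇒ qqqqSwwww ⇒ qqqqwwww

S ⇒ qSw   [S → q S w]
qSw ⇒ qqSww   [S → q S w]
qqSww ⇒ qqqSwww   [S → q S w]
qqqSwww ⇒ qqqqSwwww   [S → q S w]
qqqqSwwww ⇒ qqqqwwww   [S → epsilon]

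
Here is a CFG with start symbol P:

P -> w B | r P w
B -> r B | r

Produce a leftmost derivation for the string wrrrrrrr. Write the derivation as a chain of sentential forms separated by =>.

P => wB   [P -> w B]
wB => wrB   [B -> r B]
wrB => wrrB   [B -> r B]
wrrB => wrrrB   [B -> r B]
wrrrB => wrrrrB   [B -> r B]
wrrrrB => wrrrrrB   [B -> r B]
wrrrrrB => wrrrrrrB   [B -> r B]
wrrrrrrB => wrrrrrrr   [B -> r]

P => wB => wrB => wrrB => wrrrB => wrrrrB => wrrrrrB => wrrrrrrB => wrrrrrrr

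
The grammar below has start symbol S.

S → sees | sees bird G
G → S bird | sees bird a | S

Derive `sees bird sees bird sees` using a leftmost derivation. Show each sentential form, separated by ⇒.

S ⇒ sees bird G   [S → sees bird G]
sees bird G ⇒ sees bird S   [G → S]
sees bird S ⇒ sees bird sees bird G   [S → sees bird G]
sees bird sees bird G ⇒ sees bird sees bird S   [G → S]
sees bird sees bird S ⇒ sees bird sees bird sees   [S → sees]

S ⇒ sees bird G ⇒ sees bird S ⇒ sees bird sees bird G ⇒ sees bird sees bird S ⇒ sees bird sees bird sees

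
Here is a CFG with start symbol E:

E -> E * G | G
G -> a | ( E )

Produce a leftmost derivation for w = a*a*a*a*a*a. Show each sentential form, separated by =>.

E=>E*G=>E*G*G=>E*G*G*G=>E*G*G*G*G=>E*G*G*G*G*G=>G*G*G*G*G*G=>a*G*G*G*G*G=>a*a*G*G*G*G=>a*a*a*G*G*G=>a*a*a*a*G*G=>a*a*a*a*a*G=>a*a*a*a*a*a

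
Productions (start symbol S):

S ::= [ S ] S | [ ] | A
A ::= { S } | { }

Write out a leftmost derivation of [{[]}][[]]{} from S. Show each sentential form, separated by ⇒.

S ⇒ [S]S   [S ::= [ S ] S]
[S]S ⇒ [A]S   [S ::= A]
[A]S ⇒ [{S}]S   [A ::= { S }]
[{S}]S ⇒ [{[]}]S   [S ::= [ ]]
[{[]}]S ⇒ [{[]}][S]S   [S ::= [ S ] S]
[{[]}][S]S ⇒ [{[]}][[]]S   [S ::= [ ]]
[{[]}][[]]S ⇒ [{[]}][[]]A   [S ::= A]
[{[]}][[]]A ⇒ [{[]}][[]]{}   [A ::= { }]

S⇒[S]S⇒[A]S⇒[{S}]S⇒[{[]}]S⇒[{[]}][S]S⇒[{[]}][[]]S⇒[{[]}][[]]A⇒[{[]}][[]]{}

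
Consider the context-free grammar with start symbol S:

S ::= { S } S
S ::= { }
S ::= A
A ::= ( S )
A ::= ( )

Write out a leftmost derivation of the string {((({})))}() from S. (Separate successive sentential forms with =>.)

S => {S}S   [S ::= { S } S]
{S}S => {A}S   [S ::= A]
{A}S => {(S)}S   [A ::= ( S )]
{(S)}S => {(A)}S   [S ::= A]
{(A)}S => {((S))}S   [A ::= ( S )]
{((S))}S => {((A))}S   [S ::= A]
{((A))}S => {(((S)))}S   [A ::= ( S )]
{(((S)))}S => {((({})))}S   [S ::= { }]
{((({})))}S => {((({})))}A   [S ::= A]
{((({})))}A => {((({})))}()   [A ::= ( )]

S => {S}S => {A}S => {(S)}S => {(A)}S => {((S))}S => {((A))}S => {(((S)))}S => {((({})))}S => {((({})))}A => {((({})))}()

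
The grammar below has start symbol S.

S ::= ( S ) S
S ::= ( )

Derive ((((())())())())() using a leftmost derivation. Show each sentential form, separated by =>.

S => (S)S   [S ::= ( S ) S]
(S)S => ((S)S)S   [S ::= ( S ) S]
((S)S)S => (((S)S)S)S   [S ::= ( S ) S]
(((S)S)S)S => ((((S)S)S)S)S   [S ::= ( S ) S]
((((S)S)S)S)S => ((((())S)S)S)S   [S ::= ( )]
((((())S)S)S)S => ((((())())S)S)S   [S ::= ( )]
((((())())S)S)S => ((((())())())S)S   [S ::= ( )]
((((())())())S)S => ((((())())())())S   [S ::= ( )]
((((())())())())S => ((((())())())())()   [S ::= ( )]

S => (S)S => ((S)S)S => (((S)S)S)S => ((((S)S)S)S)S => ((((())S)S)S)S => ((((())())S)S)S => ((((())())())S)S => ((((())())())())S => ((((())())())())()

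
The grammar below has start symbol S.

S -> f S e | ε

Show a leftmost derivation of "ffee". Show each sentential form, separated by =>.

S => fSe => ffSee => ffee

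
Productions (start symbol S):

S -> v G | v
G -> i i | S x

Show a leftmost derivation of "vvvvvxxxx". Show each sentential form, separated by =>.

S => vG => vSx => vvGx => vvSxx => vvvGxx => vvvSxxx => vvvvGxxx => vvvvSxxxx => vvvvvxxxx

S => vG   [S -> v G]
vG => vSx   [G -> S x]
vSx => vvGx   [S -> v G]
vvGx => vvSxx   [G -> S x]
vvSxx => vvvGxx   [S -> v G]
vvvGxx => vvvSxxx   [G -> S x]
vvvSxxx => vvvvGxxx   [S -> v G]
vvvvGxxx => vvvvSxxxx   [G -> S x]
vvvvSxxxx => vvvvvxxxx   [S -> v]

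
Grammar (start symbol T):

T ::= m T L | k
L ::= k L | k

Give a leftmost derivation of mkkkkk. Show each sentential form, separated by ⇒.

T ⇒ mTL   [T ::= m T L]
mTL ⇒ mkL   [T ::= k]
mkL ⇒ mkkL   [L ::= k L]
mkkL ⇒ mkkkL   [L ::= k L]
mkkkL ⇒ mkkkkL   [L ::= k L]
mkkkkL ⇒ mkkkkk   [L ::= k]

T ⇒ mTL ⇒ mkL ⇒ mkkL ⇒ mkkkL ⇒ mkkkkL ⇒ mkkkkk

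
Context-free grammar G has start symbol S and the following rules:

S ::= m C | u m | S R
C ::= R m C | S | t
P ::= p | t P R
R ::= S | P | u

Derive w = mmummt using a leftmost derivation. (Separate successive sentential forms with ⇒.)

S ⇒ mC   [S ::= m C]
mC ⇒ mRmC   [C ::= R m C]
mRmC ⇒ mSmC   [R ::= S]
mSmC ⇒ mmCmC   [S ::= m C]
mmCmC ⇒ mmSmC   [C ::= S]
mmSmC ⇒ mmummC   [S ::= u m]
mmummC ⇒ mmummt   [C ::= t]

S⇒mC⇒mRmC⇒mSmC⇒mmCmC⇒mmSmC⇒mmummC⇒mmummt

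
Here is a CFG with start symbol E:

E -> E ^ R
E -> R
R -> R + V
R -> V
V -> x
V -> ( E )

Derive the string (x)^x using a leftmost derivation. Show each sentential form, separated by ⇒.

E ⇒ E^R   [E -> E ^ R]
E^R ⇒ R^R   [E -> R]
R^R ⇒ V^R   [R -> V]
V^R ⇒ (E)^R   [V -> ( E )]
(E)^R ⇒ (R)^R   [E -> R]
(R)^R ⇒ (V)^R   [R -> V]
(V)^R ⇒ (x)^R   [V -> x]
(x)^R ⇒ (x)^V   [R -> V]
(x)^V ⇒ (x)^x   [V -> x]

E⇒E^R⇒R^R⇒V^R⇒(E)^R⇒(R)^R⇒(V)^R⇒(x)^R⇒(x)^V⇒(x)^x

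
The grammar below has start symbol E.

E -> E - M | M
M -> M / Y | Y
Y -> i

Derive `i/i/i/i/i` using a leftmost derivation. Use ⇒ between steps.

E ⇒ M   [E -> M]
M ⇒ M/Y   [M -> M / Y]
M/Y ⇒ M/Y/Y   [M -> M / Y]
M/Y/Y ⇒ M/Y/Y/Y   [M -> M / Y]
M/Y/Y/Y ⇒ M/Y/Y/Y/Y   [M -> M / Y]
M/Y/Y/Y/Y ⇒ Y/Y/Y/Y/Y   [M -> Y]
Y/Y/Y/Y/Y ⇒ i/Y/Y/Y/Y   [Y -> i]
i/Y/Y/Y/Y ⇒ i/i/Y/Y/Y   [Y -> i]
i/i/Y/Y/Y ⇒ i/i/i/Y/Y   [Y -> i]
i/i/i/Y/Y ⇒ i/i/i/i/Y   [Y -> i]
i/i/i/i/Y ⇒ i/i/i/i/i   [Y -> i]

E ⇒ M ⇒ M/Y ⇒ M/Y/Y ⇒ M/Y/Y/Y ⇒ M/Y/Y/Y/Y ⇒ Y/Y/Y/Y/Y ⇒ i/Y/Y/Y/Y ⇒ i/i/Y/Y/Y ⇒ i/i/i/Y/Y ⇒ i/i/i/i/Y ⇒ i/i/i/i/i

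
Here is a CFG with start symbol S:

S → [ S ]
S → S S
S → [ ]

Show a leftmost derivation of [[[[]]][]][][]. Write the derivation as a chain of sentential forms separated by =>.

S => SS => SSS => [S]SS => [SS]SS => [[S]S]SS => [[[S]]S]SS => [[[[]]]S]SS => [[[[]]][]]SS => [[[[]]][]][]S => [[[[]]][]][][]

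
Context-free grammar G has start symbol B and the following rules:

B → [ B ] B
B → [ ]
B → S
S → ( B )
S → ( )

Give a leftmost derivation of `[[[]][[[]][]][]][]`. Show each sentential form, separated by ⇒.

B ⇒ [B]B   [B → [ B ] B]
[B]B ⇒ [[B]B]B   [B → [ B ] B]
[[B]B]B ⇒ [[[]]B]B   [B → [ ]]
[[[]]B]B ⇒ [[[]][B]B]B   [B → [ B ] B]
[[[]][B]B]B ⇒ [[[]][[B]B]B]B   [B → [ B ] B]
[[[]][[B]B]B]B ⇒ [[[]][[[]]B]B]B   [B → [ ]]
[[[]][[[]]B]B]B ⇒ [[[]][[[]][]]B]B   [B → [ ]]
[[[]][[[]][]]B]B ⇒ [[[]][[[]][]][]]B   [B → [ ]]
[[[]][[[]][]][]]B ⇒ [[[]][[[]][]][]][]   [B → [ ]]

B⇒[B]B⇒[[B]B]B⇒[[[]]B]B⇒[[[]][B]B]B⇒[[[]][[B]B]B]B⇒[[[]][[[]]B]B]B⇒[[[]][[[]][]]B]B⇒[[[]][[[]][]][]]B⇒[[[]][[[]][]][]][]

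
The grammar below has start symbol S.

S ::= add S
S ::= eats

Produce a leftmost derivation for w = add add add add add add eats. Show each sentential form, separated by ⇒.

S ⇒ add S ⇒ add add S ⇒ add add add S ⇒ add add add add S ⇒ add add add add add S ⇒ add add add add add add S ⇒ add add add add add add eats

S ⇒ add S   [S ::= add S]
add S ⇒ add add S   [S ::= add S]
add add S ⇒ add add add S   [S ::= add S]
add add add S ⇒ add add add add S   [S ::= add S]
add add add add S ⇒ add add add add add S   [S ::= add S]
add add add add add S ⇒ add add add add add add S   [S ::= add S]
add add add add add add S ⇒ add add add add add add eats   [S ::= eats]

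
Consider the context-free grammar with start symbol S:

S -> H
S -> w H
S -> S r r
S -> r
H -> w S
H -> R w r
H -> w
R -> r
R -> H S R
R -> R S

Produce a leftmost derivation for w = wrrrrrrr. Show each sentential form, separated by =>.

S => Srr   [S -> S r r]
Srr => Hrr   [S -> H]
Hrr => wSrr   [H -> w S]
wSrr => wSrrrr   [S -> S r r]
wSrrrr => wSrrrrrr   [S -> S r r]
wSrrrrrr => wrrrrrrr   [S -> r]

S => Srr => Hrr => wSrr => wSrrrr => wSrrrrrr => wrrrrrrr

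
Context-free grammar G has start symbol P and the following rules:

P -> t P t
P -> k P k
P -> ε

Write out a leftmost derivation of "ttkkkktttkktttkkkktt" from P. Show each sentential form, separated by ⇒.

P ⇒ tPt ⇒ ttPtt ⇒ ttkPktt ⇒ ttkkPkktt ⇒ ttkkkPkkktt ⇒ ttkkkkPkkkktt ⇒ ttkkkktPtkkkktt ⇒ ttkkkkttPttkkkktt ⇒ ttkkkktttPtttkkkktt ⇒ ttkkkktttkPktttkkkktt ⇒ ttkkkktttkktttkkkktt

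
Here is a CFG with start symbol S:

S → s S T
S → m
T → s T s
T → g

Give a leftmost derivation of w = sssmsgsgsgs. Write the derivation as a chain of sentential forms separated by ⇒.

S ⇒ sST   [S → s S T]
sST ⇒ ssSTT   [S → s S T]
ssSTT ⇒ sssSTTT   [S → s S T]
sssSTTT ⇒ sssmTTT   [S → m]
sssmTTT ⇒ sssmsTsTT   [T → s T s]
sssmsTsTT ⇒ sssmsgsTT   [T → g]
sssmsgsTT ⇒ sssmsgsgT   [T → g]
sssmsgsgT ⇒ sssmsgsgsTs   [T → s T s]
sssmsgsgsTs ⇒ sssmsgsgsgs   [T → g]

S ⇒ sST ⇒ ssSTT ⇒ sssSTTT ⇒ sssmTTT ⇒ sssmsTsTT ⇒ sssmsgsTT ⇒ sssmsgsgT ⇒ sssmsgsgsTs ⇒ sssmsgsgsgs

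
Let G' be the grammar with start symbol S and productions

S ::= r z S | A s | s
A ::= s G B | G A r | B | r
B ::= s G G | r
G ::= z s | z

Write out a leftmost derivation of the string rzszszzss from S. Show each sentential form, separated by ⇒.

S ⇒ rzS ⇒ rzAs ⇒ rzsGBs ⇒ rzszBs ⇒ rzszsGGs ⇒ rzszszGs ⇒ rzszszzss

S ⇒ rzS   [S ::= r z S]
rzS ⇒ rzAs   [S ::= A s]
rzAs ⇒ rzsGBs   [A ::= s G B]
rzsGBs ⇒ rzszBs   [G ::= z]
rzszBs ⇒ rzszsGGs   [B ::= s G G]
rzszsGGs ⇒ rzszszGs   [G ::= z]
rzszszGs ⇒ rzszszzss   [G ::= z s]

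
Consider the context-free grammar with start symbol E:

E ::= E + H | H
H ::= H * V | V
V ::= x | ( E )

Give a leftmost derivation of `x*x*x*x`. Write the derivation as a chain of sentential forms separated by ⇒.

E ⇒ H ⇒ H*V ⇒ H*V*V ⇒ H*V*V*V ⇒ V*V*V*V ⇒ x*V*V*V ⇒ x*x*V*V ⇒ x*x*x*V ⇒ x*x*x*x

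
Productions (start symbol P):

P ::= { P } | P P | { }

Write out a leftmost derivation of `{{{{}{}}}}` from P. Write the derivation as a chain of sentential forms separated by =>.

P => {P} => {{P}} => {{{P}}} => {{{PP}}} => {{{{}P}}} => {{{{}{}}}}

P => {P}   [P ::= { P }]
{P} => {{P}}   [P ::= { P }]
{{P}} => {{{P}}}   [P ::= { P }]
{{{P}}} => {{{PP}}}   [P ::= P P]
{{{PP}}} => {{{{}P}}}   [P ::= { }]
{{{{}P}}} => {{{{}{}}}}   [P ::= { }]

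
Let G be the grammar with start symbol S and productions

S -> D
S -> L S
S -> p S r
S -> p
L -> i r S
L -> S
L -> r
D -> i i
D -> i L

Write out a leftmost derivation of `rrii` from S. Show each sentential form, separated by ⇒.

S ⇒ LS ⇒ rS ⇒ rLS ⇒ rrS ⇒ rrD ⇒ rrii

S ⇒ LS   [S -> L S]
LS ⇒ rS   [L -> r]
rS ⇒ rLS   [S -> L S]
rLS ⇒ rrS   [L -> r]
rrS ⇒ rrD   [S -> D]
rrD ⇒ rrii   [D -> i i]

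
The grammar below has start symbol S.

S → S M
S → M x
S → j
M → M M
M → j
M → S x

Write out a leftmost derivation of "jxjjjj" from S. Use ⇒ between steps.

S ⇒ SM ⇒ SMM ⇒ SMMM ⇒ SMMMM ⇒ MxMMMM ⇒ jxMMMM ⇒ jxjMMM ⇒ jxjjMM ⇒ jxjjjM ⇒ jxjjjj

S ⇒ SM   [S → S M]
SM ⇒ SMM   [S → S M]
SMM ⇒ SMMM   [S → S M]
SMMM ⇒ SMMMM   [S → S M]
SMMMM ⇒ MxMMMM   [S → M x]
MxMMMM ⇒ jxMMMM   [M → j]
jxMMMM ⇒ jxjMMM   [M → j]
jxjMMM ⇒ jxjjMM   [M → j]
jxjjMM ⇒ jxjjjM   [M → j]
jxjjjM ⇒ jxjjjj   [M → j]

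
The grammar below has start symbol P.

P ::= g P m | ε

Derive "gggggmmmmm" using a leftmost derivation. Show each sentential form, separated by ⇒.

P ⇒ gPm   [P ::= g P m]
gPm ⇒ ggPmm   [P ::= g P m]
ggPmm ⇒ gggPmmm   [P ::= g P m]
gggPmmm ⇒ ggggPmmmm   [P ::= g P m]
ggggPmmmm ⇒ gggggPmmmmm   [P ::= g P m]
gggggPmmmmm ⇒ gggggmmmmm   [P ::= ε]

P ⇒ gPm ⇒ ggPmm ⇒ gggPmmm ⇒ ggggPmmmm ⇒ gggggPmmmmm ⇒ gggggmmmmm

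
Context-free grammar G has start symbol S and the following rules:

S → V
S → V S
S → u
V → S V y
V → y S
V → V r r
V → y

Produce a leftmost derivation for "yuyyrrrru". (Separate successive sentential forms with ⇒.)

S ⇒ VS   [S → V S]
VS ⇒ VrrS   [V → V r r]
VrrS ⇒ VrrrrS   [V → V r r]
VrrrrS ⇒ SVyrrrrS   [V → S V y]
SVyrrrrS ⇒ VVyrrrrS   [S → V]
VVyrrrrS ⇒ ySVyrrrrS   [V → y S]
ySVyrrrrS ⇒ yuVyrrrrS   [S → u]
yuVyrrrrS ⇒ yuyyrrrrS   [V → y]
yuyyrrrrS ⇒ yuyyrrrru   [S → u]

S⇒VS⇒VrrS⇒VrrrrS⇒SVyrrrrS⇒VVyrrrrS⇒ySVyrrrrS⇒yuVyrrrrS⇒yuyyrrrrS⇒yuyyrrrru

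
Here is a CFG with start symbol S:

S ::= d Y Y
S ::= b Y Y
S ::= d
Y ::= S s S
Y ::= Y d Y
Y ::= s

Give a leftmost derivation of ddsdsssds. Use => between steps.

S => dYY => dSsSY => ddYYsSY => ddYdYYsSY => ddsdYYsSY => ddsdsYsSY => ddsdsssSY => ddsdsssdY => ddsdsssds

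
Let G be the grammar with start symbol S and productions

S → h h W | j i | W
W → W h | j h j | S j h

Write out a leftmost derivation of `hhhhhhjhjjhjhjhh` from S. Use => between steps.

S=>W=>Wh=>Sjhh=>hhWjhh=>hhSjhjhh=>hhhhWjhjhh=>hhhhSjhjhjhh=>hhhhhhWjhjhjhh=>hhhhhhjhjjhjhjhh

S => W   [S → W]
W => Wh   [W → W h]
Wh => Sjhh   [W → S j h]
Sjhh => hhWjhh   [S → h h W]
hhWjhh => hhSjhjhh   [W → S j h]
hhSjhjhh => hhhhWjhjhh   [S → h h W]
hhhhWjhjhh => hhhhSjhjhjhh   [W → S j h]
hhhhSjhjhjhh => hhhhhhWjhjhjhh   [S → h h W]
hhhhhhWjhjhjhh => hhhhhhjhjjhjhjhh   [W → j h j]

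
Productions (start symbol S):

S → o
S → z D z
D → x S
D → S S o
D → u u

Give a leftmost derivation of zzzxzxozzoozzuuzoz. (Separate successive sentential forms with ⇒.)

S ⇒ zDz   [S → z D z]
zDz ⇒ zSSoz   [D → S S o]
zSSoz ⇒ zzDzSoz   [S → z D z]
zzDzSoz ⇒ zzSSozSoz   [D → S S o]
zzSSozSoz ⇒ zzzDzSozSoz   [S → z D z]
zzzDzSozSoz ⇒ zzzxSzSozSoz   [D → x S]
zzzxSzSozSoz ⇒ zzzxzDzzSozSoz   [S → z D z]
zzzxzDzzSozSoz ⇒ zzzxzxSzzSozSoz   [D → x S]
zzzxzxSzzSozSoz ⇒ zzzxzxozzSozSoz   [S → o]
zzzxzxozzSozSoz ⇒ zzzxzxozzoozSoz   [S → o]
zzzxzxozzoozSoz ⇒ zzzxzxozzoozzDzoz   [S → z D z]
zzzxzxozzoozzDzoz ⇒ zzzxzxozzoozzuuzoz   [D → u u]

S ⇒ zDz ⇒ zSSoz ⇒ zzDzSoz ⇒ zzSSozSoz ⇒ zzzDzSozSoz ⇒ zzzxSzSozSoz ⇒ zzzxzDzzSozSoz ⇒ zzzxzxSzzSozSoz ⇒ zzzxzxozzSozSoz ⇒ zzzxzxozzoozSoz ⇒ zzzxzxozzoozzDzoz ⇒ zzzxzxozzoozzuuzoz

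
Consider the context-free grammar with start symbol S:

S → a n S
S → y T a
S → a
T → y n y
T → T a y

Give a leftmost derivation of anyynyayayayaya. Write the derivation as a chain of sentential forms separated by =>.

S => anS   [S → a n S]
anS => anyTa   [S → y T a]
anyTa => anyTaya   [T → T a y]
anyTaya => anyTayaya   [T → T a y]
anyTayaya => anyTayayaya   [T → T a y]
anyTayayaya => anyTayayayaya   [T → T a y]
anyTayayayaya => anyynyayayayaya   [T → y n y]

S=>anS=>anyTa=>anyTaya=>anyTayaya=>anyTayayaya=>anyTayayayaya=>anyynyayayayaya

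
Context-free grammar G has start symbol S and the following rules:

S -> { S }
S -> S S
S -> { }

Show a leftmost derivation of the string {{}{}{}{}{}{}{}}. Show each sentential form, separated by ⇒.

S ⇒ {S}   [S -> { S }]
{S} ⇒ {SS}   [S -> S S]
{SS} ⇒ {{}S}   [S -> { }]
{{}S} ⇒ {{}SS}   [S -> S S]
{{}SS} ⇒ {{}SSS}   [S -> S S]
{{}SSS} ⇒ {{}SSSS}   [S -> S S]
{{}SSSS} ⇒ {{}{}SSS}   [S -> { }]
{{}{}SSS} ⇒ {{}{}SSSS}   [S -> S S]
{{}{}SSSS} ⇒ {{}{}SSSSS}   [S -> S S]
{{}{}SSSSS} ⇒ {{}{}{}SSSS}   [S -> { }]
{{}{}{}SSSS} ⇒ {{}{}{}{}SSS}   [S -> { }]
{{}{}{}{}SSS} ⇒ {{}{}{}{}{}SS}   [S -> { }]
{{}{}{}{}{}SS} ⇒ {{}{}{}{}{}{}S}   [S -> { }]
{{}{}{}{}{}{}S} ⇒ {{}{}{}{}{}{}{}}   [S -> { }]

S ⇒ {S} ⇒ {SS} ⇒ {{}S} ⇒ {{}SS} ⇒ {{}SSS} ⇒ {{}SSSS} ⇒ {{}{}SSS} ⇒ {{}{}SSSS} ⇒ {{}{}SSSSS} ⇒ {{}{}{}SSSS} ⇒ {{}{}{}{}SSS} ⇒ {{}{}{}{}{}SS} ⇒ {{}{}{}{}{}{}S} ⇒ {{}{}{}{}{}{}{}}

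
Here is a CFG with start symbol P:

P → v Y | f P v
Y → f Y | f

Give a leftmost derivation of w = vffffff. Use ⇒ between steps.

P ⇒ vY ⇒ vfY ⇒ vffY ⇒ vfffY ⇒ vffffY ⇒ vfffffY ⇒ vffffff

P ⇒ vY   [P → v Y]
vY ⇒ vfY   [Y → f Y]
vfY ⇒ vffY   [Y → f Y]
vffY ⇒ vfffY   [Y → f Y]
vfffY ⇒ vffffY   [Y → f Y]
vffffY ⇒ vfffffY   [Y → f Y]
vfffffY ⇒ vffffff   [Y → f]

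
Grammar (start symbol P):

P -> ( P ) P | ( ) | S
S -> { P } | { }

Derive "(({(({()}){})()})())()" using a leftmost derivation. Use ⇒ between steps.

P⇒(P)P⇒((P)P)P⇒((S)P)P⇒(({P})P)P⇒(({(P)P})P)P⇒(({((P)P)P})P)P⇒(({((S)P)P})P)P⇒(({(({P})P)P})P)P⇒(({(({()})P)P})P)P⇒(({(({()})S)P})P)P⇒(({(({()}){})P})P)P⇒(({(({()}){})()})P)P⇒(({(({()}){})()})())P⇒(({(({()}){})()})())()

P ⇒ (P)P   [P -> ( P ) P]
(P)P ⇒ ((P)P)P   [P -> ( P ) P]
((P)P)P ⇒ ((S)P)P   [P -> S]
((S)P)P ⇒ (({P})P)P   [S -> { P }]
(({P})P)P ⇒ (({(P)P})P)P   [P -> ( P ) P]
(({(P)P})P)P ⇒ (({((P)P)P})P)P   [P -> ( P ) P]
(({((P)P)P})P)P ⇒ (({((S)P)P})P)P   [P -> S]
(({((S)P)P})P)P ⇒ (({(({P})P)P})P)P   [S -> { P }]
(({(({P})P)P})P)P ⇒ (({(({()})P)P})P)P   [P -> ( )]
(({(({()})P)P})P)P ⇒ (({(({()})S)P})P)P   [P -> S]
(({(({()})S)P})P)P ⇒ (({(({()}){})P})P)P   [S -> { }]
(({(({()}){})P})P)P ⇒ (({(({()}){})()})P)P   [P -> ( )]
(({(({()}){})()})P)P ⇒ (({(({()}){})()})())P   [P -> ( )]
(({(({()}){})()})())P ⇒ (({(({()}){})()})())()   [P -> ( )]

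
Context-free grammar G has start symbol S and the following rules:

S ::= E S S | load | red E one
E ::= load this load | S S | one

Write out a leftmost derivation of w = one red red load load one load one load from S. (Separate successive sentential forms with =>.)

S => E S S => one S S => one red E one S => one red S S one S => one red red E one S one S => one red red S S one S one S => one red red load S one S one S => one red red load load one S one S => one red red load load one load one S => one red red load load one load one load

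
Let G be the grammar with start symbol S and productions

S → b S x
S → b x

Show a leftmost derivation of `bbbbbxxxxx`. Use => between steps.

S => bSx => bbSxx => bbbSxxx => bbbbSxxxx => bbbbbxxxxx

S => bSx   [S → b S x]
bSx => bbSxx   [S → b S x]
bbSxx => bbbSxxx   [S → b S x]
bbbSxxx => bbbbSxxxx   [S → b S x]
bbbbSxxxx => bbbbbxxxxx   [S → b x]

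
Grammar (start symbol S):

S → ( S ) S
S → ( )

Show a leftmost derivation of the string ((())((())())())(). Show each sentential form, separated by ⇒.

S ⇒ (S)S ⇒ ((S)S)S ⇒ ((())S)S ⇒ ((())(S)S)S ⇒ ((())((S)S)S)S ⇒ ((())((())S)S)S ⇒ ((())((())())S)S ⇒ ((())((())())())S ⇒ ((())((())())())()

S ⇒ (S)S   [S → ( S ) S]
(S)S ⇒ ((S)S)S   [S → ( S ) S]
((S)S)S ⇒ ((())S)S   [S → ( )]
((())S)S ⇒ ((())(S)S)S   [S → ( S ) S]
((())(S)S)S ⇒ ((())((S)S)S)S   [S → ( S ) S]
((())((S)S)S)S ⇒ ((())((())S)S)S   [S → ( )]
((())((())S)S)S ⇒ ((())((())())S)S   [S → ( )]
((())((())())S)S ⇒ ((())((())())())S   [S → ( )]
((())((())())())S ⇒ ((())((())())())()   [S → ( )]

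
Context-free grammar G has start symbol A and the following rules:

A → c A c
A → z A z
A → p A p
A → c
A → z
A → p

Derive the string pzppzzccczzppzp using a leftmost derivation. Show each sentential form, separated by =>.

A => pAp => pzAzp => pzpApzp => pzppAppzp => pzppzAzppzp => pzppzzAzzppzp => pzppzzcAczzppzp => pzppzzccczzppzp

A => pAp   [A → p A p]
pAp => pzAzp   [A → z A z]
pzAzp => pzpApzp   [A → p A p]
pzpApzp => pzppAppzp   [A → p A p]
pzppAppzp => pzppzAzppzp   [A → z A z]
pzppzAzppzp => pzppzzAzzppzp   [A → z A z]
pzppzzAzzppzp => pzppzzcAczzppzp   [A → c A c]
pzppzzcAczzppzp => pzppzzccczzppzp   [A → c]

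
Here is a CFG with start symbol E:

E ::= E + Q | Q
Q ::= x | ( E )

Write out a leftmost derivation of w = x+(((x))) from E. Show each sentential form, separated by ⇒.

E ⇒ E+Q ⇒ Q+Q ⇒ x+Q ⇒ x+(E) ⇒ x+(Q) ⇒ x+((E)) ⇒ x+((Q)) ⇒ x+(((E))) ⇒ x+(((Q))) ⇒ x+(((x)))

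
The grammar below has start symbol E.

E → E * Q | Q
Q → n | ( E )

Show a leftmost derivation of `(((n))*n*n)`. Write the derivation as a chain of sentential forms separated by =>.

E=>Q=>(E)=>(E*Q)=>(E*Q*Q)=>(Q*Q*Q)=>((E)*Q*Q)=>((Q)*Q*Q)=>(((E))*Q*Q)=>(((Q))*Q*Q)=>(((n))*Q*Q)=>(((n))*n*Q)=>(((n))*n*n)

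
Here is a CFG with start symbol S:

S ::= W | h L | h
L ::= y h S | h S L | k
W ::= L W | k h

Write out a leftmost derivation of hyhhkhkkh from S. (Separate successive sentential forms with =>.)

S => hL => hyhS => hyhW => hyhLW => hyhhSLW => hyhhWLW => hyhhkhLW => hyhhkhkW => hyhhkhkkh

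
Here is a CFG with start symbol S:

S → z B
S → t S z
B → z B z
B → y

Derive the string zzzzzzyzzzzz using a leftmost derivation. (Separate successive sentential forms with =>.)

S => zB   [S → z B]
zB => zzBz   [B → z B z]
zzBz => zzzBzz   [B → z B z]
zzzBzz => zzzzBzzz   [B → z B z]
zzzzBzzz => zzzzzBzzzz   [B → z B z]
zzzzzBzzzz => zzzzzzBzzzzz   [B → z B z]
zzzzzzBzzzzz => zzzzzzyzzzzz   [B → y]

S => zB => zzBz => zzzBzz => zzzzBzzz => zzzzzBzzzz => zzzzzzBzzzzz => zzzzzzyzzzzz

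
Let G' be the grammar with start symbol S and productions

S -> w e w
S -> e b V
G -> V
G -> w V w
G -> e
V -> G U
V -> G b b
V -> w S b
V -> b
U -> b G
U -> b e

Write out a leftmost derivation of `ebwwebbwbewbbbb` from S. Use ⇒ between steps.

S ⇒ ebV ⇒ ebGbb ⇒ ebVbb ⇒ ebGbbbb ⇒ ebwVwbbbb ⇒ ebwGUwbbbb ⇒ ebwwVwUwbbbb ⇒ ebwwGbbwUwbbbb ⇒ ebwwebbwUwbbbb ⇒ ebwwebbwbewbbbb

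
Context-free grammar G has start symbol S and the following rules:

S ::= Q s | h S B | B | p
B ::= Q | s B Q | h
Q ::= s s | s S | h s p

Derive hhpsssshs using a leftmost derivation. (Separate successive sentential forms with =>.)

S => hSB => hhSBB => hhpBB => hhpQB => hhpssB => hhpssQ => hhpsssS => hhpsssQs => hhpssssSs => hhpssssBs => hhpsssshs

S => hSB   [S ::= h S B]
hSB => hhSBB   [S ::= h S B]
hhSBB => hhpBB   [S ::= p]
hhpBB => hhpQB   [B ::= Q]
hhpQB => hhpssB   [Q ::= s s]
hhpssB => hhpssQ   [B ::= Q]
hhpssQ => hhpsssS   [Q ::= s S]
hhpsssS => hhpsssQs   [S ::= Q s]
hhpsssQs => hhpssssSs   [Q ::= s S]
hhpssssSs => hhpssssBs   [S ::= B]
hhpssssBs => hhpsssshs   [B ::= h]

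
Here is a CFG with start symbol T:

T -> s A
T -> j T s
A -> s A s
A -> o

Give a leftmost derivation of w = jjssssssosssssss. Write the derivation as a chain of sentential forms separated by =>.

T => jTs   [T -> j T s]
jTs => jjTss   [T -> j T s]
jjTss => jjsAss   [T -> s A]
jjsAss => jjssAsss   [A -> s A s]
jjssAsss => jjsssAssss   [A -> s A s]
jjsssAssss => jjssssAsssss   [A -> s A s]
jjssssAsssss => jjsssssAssssss   [A -> s A s]
jjsssssAssssss => jjssssssAsssssss   [A -> s A s]
jjssssssAsssssss => jjssssssosssssss   [A -> o]

T => jTs => jjTss => jjsAss => jjssAsss => jjsssAssss => jjssssAsssss => jjsssssAssssss => jjssssssAsssssss => jjssssssosssssss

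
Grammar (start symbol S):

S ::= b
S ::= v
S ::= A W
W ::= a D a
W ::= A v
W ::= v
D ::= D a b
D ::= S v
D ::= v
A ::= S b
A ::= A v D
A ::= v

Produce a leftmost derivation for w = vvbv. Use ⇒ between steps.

S ⇒ AW ⇒ SbW ⇒ AWbW ⇒ vWbW ⇒ vvbW ⇒ vvbv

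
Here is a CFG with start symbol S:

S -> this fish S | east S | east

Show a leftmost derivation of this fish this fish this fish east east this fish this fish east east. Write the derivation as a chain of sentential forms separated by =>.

S => this fish S => this fish this fish S => this fish this fish this fish S => this fish this fish this fish east S => this fish this fish this fish east east S => this fish this fish this fish east east this fish S => this fish this fish this fish east east this fish this fish S => this fish this fish this fish east east this fish this fish east S => this fish this fish this fish east east this fish this fish east east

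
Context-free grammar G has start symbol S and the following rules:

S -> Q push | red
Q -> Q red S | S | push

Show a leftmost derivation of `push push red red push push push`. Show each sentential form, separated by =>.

S => Q push   [S -> Q push]
Q push => S push   [Q -> S]
S push => Q push push   [S -> Q push]
Q push push => S push push   [Q -> S]
S push push => Q push push push   [S -> Q push]
Q push push push => Q red S push push push   [Q -> Q red S]
Q red S push push push => S red S push push push   [Q -> S]
S red S push push push => Q push red S push push push   [S -> Q push]
Q push red S push push push => push push red S push push push   [Q -> push]
push push red S push push push => push push red red push push push   [S -> red]

S => Q push => S push => Q push push => S push push => Q push push push => Q red S push push push => S red S push push push => Q push red S push push push => push push red S push push push => push push red red push push push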